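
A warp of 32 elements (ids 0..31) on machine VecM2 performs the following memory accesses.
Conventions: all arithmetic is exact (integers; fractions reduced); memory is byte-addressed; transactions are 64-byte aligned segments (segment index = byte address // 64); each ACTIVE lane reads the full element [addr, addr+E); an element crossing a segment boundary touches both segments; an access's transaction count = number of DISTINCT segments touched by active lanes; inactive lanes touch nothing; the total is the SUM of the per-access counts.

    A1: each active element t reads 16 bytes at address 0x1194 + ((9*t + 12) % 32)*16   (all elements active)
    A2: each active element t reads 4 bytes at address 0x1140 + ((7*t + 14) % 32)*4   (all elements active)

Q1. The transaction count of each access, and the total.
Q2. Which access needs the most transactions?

A1: 9 transactions
A2: 2 transactions

Answer: 9,2; total 11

Answer: A1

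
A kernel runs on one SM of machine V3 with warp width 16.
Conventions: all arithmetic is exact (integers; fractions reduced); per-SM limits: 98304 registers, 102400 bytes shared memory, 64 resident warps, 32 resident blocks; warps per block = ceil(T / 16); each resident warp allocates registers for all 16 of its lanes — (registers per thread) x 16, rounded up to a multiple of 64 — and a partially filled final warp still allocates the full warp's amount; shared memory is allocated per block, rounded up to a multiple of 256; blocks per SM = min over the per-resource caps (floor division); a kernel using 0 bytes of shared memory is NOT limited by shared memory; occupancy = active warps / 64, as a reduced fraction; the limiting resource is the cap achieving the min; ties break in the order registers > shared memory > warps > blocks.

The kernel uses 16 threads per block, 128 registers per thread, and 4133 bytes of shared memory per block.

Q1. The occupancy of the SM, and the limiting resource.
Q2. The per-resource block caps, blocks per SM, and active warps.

Answer: occupancy 23/64, limited by shared memory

registers: 48 blocks
shared memory: 23 blocks
warps: 64 blocks
blocks: 32 blocks

Answer: 23 blocks, 23 active warps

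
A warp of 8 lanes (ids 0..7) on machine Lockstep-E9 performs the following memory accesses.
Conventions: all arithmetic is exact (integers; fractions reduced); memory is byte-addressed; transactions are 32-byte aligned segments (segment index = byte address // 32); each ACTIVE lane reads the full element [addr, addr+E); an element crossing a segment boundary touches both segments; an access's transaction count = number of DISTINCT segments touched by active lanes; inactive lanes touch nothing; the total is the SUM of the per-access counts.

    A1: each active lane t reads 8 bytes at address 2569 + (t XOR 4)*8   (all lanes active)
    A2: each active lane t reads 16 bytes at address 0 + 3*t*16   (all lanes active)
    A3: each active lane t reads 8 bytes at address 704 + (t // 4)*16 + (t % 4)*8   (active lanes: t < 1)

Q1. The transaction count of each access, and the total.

A1: 3 transactions
A2: 8 transactions
A3: 1 transaction

Answer: 3,8,1; total 12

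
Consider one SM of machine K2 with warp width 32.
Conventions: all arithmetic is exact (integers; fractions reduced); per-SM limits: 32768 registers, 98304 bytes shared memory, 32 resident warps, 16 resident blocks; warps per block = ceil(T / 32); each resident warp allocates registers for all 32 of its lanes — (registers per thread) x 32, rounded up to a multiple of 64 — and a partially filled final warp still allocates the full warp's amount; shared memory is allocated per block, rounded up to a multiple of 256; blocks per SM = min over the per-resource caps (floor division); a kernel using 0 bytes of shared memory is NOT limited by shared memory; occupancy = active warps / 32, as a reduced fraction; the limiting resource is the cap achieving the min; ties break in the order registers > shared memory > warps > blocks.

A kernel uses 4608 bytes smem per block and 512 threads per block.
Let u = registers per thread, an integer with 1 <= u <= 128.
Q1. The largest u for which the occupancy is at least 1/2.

Answer: u = 64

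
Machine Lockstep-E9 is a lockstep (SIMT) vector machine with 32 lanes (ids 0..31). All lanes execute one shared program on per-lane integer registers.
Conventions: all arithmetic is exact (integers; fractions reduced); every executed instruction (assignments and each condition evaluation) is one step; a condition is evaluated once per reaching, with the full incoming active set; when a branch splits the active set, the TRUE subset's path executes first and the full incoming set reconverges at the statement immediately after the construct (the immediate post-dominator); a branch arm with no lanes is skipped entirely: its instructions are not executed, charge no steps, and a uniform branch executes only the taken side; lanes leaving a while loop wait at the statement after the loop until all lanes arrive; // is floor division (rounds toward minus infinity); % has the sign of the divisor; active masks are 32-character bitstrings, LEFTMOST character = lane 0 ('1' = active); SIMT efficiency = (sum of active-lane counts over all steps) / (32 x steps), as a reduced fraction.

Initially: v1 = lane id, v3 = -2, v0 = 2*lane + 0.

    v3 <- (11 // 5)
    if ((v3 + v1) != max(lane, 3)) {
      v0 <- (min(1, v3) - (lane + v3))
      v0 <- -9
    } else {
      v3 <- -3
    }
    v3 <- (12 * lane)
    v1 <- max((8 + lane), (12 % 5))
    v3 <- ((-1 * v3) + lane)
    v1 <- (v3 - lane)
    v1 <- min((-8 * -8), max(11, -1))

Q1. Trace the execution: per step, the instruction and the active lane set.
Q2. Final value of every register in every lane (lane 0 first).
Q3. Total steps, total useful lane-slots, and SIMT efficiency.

step 0: v3 <- (11 // 5)              11111111111111111111111111111111
step 1: eval ((v3 + v1) != max(lane, 3)) 11111111111111111111111111111111
step 2: v0 <- (min(1, v3) - (lane + v3)) 10111111111111111111111111111111
step 3: v0 <- -9                     10111111111111111111111111111111
step 4: v3 <- -3                     01000000000000000000000000000000
step 5: v3 <- (12 * lane)            11111111111111111111111111111111
step 6: v1 <- max((8 + lane), (12 % 5)) 11111111111111111111111111111111
step 7: v3 <- ((-1 * v3) + lane)     11111111111111111111111111111111
step 8: v1 <- (v3 - lane)            11111111111111111111111111111111
step 9: v1 <- min((-8 * -8), max(11, -1)) 11111111111111111111111111111111

Answer: 10 steps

v1: 11,11,11,11,11,11,11,11,11,11,11,11,11,11,11,11,11,11,11,11,11,11,11,11,11,11,11,11,11,11,11,11
v3: 0,-11,-22,-33,-44,-55,-66,-77,-88,-99,-110,-121,-132,-143,-154,-165,-176,-187,-198,-209,-220,-231,-242,-253,-264,-275,-286,-297,-308,-319,-330,-341
v0: -9,2,-9,-9,-9,-9,-9,-9,-9,-9,-9,-9,-9,-9,-9,-9,-9,-9,-9,-9,-9,-9,-9,-9,-9,-9,-9,-9,-9,-9,-9,-9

steps = 10; useful = 287; efficiency = 287/320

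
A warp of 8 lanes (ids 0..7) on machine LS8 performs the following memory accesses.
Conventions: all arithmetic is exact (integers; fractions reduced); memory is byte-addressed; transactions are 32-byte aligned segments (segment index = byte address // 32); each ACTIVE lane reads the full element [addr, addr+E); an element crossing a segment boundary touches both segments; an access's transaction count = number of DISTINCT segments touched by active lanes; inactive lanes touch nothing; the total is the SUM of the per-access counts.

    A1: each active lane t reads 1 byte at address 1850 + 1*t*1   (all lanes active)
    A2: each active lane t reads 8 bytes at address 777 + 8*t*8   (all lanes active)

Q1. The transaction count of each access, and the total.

A1: 2 transactions
A2: 8 transactions

Answer: 2,8; total 10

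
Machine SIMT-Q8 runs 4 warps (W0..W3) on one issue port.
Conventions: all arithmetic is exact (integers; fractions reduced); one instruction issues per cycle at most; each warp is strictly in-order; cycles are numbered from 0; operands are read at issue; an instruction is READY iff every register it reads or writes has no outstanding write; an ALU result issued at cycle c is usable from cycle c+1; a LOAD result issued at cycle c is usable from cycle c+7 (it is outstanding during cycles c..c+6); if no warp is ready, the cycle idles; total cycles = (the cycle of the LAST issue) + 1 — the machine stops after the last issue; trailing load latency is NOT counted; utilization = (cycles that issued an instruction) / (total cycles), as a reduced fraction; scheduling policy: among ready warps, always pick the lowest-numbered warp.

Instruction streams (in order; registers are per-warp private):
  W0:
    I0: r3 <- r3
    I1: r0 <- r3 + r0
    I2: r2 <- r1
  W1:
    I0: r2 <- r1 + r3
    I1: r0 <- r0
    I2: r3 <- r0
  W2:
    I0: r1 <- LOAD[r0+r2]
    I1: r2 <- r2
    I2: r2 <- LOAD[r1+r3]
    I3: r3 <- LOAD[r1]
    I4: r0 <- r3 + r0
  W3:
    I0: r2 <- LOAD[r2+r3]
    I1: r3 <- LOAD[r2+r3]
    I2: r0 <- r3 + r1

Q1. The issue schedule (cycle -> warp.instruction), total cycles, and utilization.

cycle 0: W0.I0
cycle 1: W0.I1
cycle 2: W0.I2
cycle 3: W1.I0
cycle 4: W1.I1
cycle 5: W1.I2
cycle 6: W2.I0
cycle 7: W2.I1
cycle 8: W3.I0
cycle 9: idle
cycle 10: idle
cycle 11: idle
cycle 12: idle
cycle 13: W2.I2
cycle 14: W2.I3
cycle 15: W3.I1
cycle 16: idle
cycle 17: idle
cycle 18: idle
cycle 19: idle
cycle 20: idle
cycle 21: W2.I4
cycle 22: W3.I2

Answer: 23 cycles, utilization 14/23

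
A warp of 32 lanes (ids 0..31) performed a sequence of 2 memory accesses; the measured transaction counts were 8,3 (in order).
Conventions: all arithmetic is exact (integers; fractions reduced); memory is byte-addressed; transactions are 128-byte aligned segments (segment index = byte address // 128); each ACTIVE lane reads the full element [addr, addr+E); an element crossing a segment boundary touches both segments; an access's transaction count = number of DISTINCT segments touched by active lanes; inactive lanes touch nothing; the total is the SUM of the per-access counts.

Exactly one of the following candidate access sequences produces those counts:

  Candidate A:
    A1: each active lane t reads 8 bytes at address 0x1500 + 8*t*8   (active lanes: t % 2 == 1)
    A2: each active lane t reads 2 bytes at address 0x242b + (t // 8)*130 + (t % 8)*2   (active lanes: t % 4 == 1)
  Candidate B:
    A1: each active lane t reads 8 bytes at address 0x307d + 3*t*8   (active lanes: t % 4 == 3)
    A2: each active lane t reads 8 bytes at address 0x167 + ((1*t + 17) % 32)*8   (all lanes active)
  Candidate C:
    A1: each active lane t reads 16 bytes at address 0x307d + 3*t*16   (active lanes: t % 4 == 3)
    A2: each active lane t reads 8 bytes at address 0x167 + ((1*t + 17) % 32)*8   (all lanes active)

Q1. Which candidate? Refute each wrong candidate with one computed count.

A: A1 gives 16 transactions, not 8
B: A1 gives 6 transactions, not 8
C: all counts match (8,3)

Answer: C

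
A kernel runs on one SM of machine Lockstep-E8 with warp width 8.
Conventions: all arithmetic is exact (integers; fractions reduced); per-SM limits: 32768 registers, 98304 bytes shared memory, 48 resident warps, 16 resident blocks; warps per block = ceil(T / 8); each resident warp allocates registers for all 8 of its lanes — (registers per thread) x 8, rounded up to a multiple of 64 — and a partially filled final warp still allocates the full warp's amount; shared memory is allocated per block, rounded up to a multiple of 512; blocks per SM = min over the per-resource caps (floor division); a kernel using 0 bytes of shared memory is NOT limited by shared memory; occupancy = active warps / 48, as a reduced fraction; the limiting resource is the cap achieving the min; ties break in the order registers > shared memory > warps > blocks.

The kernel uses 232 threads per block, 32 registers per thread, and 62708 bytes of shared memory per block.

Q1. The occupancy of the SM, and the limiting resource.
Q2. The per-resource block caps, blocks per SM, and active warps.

Answer: occupancy 29/48, limited by shared memory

registers: 4 blocks
shared memory: 1 block
warps: 1 block
blocks: 16 blocks

Answer: 1 block, 29 active warps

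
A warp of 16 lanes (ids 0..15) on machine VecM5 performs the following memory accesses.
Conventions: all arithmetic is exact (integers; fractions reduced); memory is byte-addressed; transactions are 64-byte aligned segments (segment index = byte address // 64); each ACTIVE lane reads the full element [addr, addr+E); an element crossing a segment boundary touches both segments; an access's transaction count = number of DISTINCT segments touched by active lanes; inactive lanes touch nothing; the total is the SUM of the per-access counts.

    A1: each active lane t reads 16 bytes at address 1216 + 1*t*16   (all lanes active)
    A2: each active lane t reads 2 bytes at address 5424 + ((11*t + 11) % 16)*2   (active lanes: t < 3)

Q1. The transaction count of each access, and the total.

A1: 4 transactions
A2: 2 transactions

Answer: 4,2; total 6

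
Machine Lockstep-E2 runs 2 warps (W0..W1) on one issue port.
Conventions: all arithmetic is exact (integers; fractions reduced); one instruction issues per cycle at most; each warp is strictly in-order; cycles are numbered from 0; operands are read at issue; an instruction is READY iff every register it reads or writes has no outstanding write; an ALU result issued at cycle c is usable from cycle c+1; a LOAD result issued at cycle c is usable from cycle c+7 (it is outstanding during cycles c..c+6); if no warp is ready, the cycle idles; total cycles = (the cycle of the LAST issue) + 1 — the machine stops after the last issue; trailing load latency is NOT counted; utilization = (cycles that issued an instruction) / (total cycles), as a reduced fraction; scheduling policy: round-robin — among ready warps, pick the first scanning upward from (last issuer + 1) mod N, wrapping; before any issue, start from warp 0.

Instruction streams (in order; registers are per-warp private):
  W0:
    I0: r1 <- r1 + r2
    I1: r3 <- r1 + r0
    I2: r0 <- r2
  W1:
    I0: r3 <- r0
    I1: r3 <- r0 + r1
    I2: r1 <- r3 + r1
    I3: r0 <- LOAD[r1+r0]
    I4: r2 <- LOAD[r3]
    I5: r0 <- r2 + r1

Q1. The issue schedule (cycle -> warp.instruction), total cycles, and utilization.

cycle 0: W0.I0
cycle 1: W1.I0
cycle 2: W0.I1
cycle 3: W1.I1
cycle 4: W0.I2
cycle 5: W1.I2
cycle 6: W1.I3
cycle 7: W1.I4
cycle 8: idle
cycle 9: idle
cycle 10: idle
cycle 11: idle
cycle 12: idle
cycle 13: idle
cycle 14: W1.I5

Answer: 15 cycles, utilization 3/5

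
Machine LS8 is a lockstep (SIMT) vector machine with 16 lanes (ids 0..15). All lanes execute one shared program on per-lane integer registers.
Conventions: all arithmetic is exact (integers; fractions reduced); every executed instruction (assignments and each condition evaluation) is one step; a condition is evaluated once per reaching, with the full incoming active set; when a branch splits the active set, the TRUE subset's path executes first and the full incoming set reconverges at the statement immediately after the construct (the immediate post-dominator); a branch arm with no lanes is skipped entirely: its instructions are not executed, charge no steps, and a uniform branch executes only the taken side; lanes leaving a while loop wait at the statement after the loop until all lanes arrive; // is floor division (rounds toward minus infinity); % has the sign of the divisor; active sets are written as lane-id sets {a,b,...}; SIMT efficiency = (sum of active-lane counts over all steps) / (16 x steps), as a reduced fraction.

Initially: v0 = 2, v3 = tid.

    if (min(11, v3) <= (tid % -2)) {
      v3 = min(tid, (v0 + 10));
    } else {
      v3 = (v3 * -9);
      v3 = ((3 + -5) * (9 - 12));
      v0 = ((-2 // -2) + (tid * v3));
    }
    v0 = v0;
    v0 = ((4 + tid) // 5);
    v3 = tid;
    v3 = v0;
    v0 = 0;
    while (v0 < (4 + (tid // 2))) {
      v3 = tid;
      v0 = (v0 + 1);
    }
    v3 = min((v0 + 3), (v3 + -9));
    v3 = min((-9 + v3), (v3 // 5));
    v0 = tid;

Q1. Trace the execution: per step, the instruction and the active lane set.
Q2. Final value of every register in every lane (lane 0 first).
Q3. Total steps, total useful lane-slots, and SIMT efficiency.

step 0: eval (min(11, v3) <= (tid % -2)) {0,1,2,3,4,5,6,7,8,9,10,11,12,13,14,15}
step 1: v3 <- min(tid, (v0 + 10))    {0}
step 2: v3 <- (v3 * -9)              {1,2,3,4,5,6,7,8,9,10,11,12,13,14,15}
step 3: v3 <- ((3 + -5) * (9 - 12))  {1,2,3,4,5,6,7,8,9,10,11,12,13,14,15}
step 4: v0 <- ((-2 // -2) + (tid * v3)) {1,2,3,4,5,6,7,8,9,10,11,12,13,14,15}
step 5: v0 <- v0                     {0,1,2,3,4,5,6,7,8,9,10,11,12,13,14,15}
step 6: v0 <- ((4 + tid) // 5)       {0,1,2,3,4,5,6,7,8,9,10,11,12,13,14,15}
step 7: v3 <- tid                    {0,1,2,3,4,5,6,7,8,9,10,11,12,13,14,15}
step 8: v3 <- v0                     {0,1,2,3,4,5,6,7,8,9,10,11,12,13,14,15}
step 9: v0 <- 0                      {0,1,2,3,4,5,6,7,8,9,10,11,12,13,14,15}
step 10: eval (v0 < (4 + (tid // 2))) {0,1,2,3,4,5,6,7,8,9,10,11,12,13,14,15}
step 11: v3 <- tid                    {0,1,2,3,4,5,6,7,8,9,10,11,12,13,14,15}
step 12: v0 <- (v0 + 1)               {0,1,2,3,4,5,6,7,8,9,10,11,12,13,14,15}
step 13: eval (v0 < (4 + (tid // 2))) {0,1,2,3,4,5,6,7,8,9,10,11,12,13,14,15}
step 14: v3 <- tid                    {0,1,2,3,4,5,6,7,8,9,10,11,12,13,14,15}
step 15: v0 <- (v0 + 1)               {0,1,2,3,4,5,6,7,8,9,10,11,12,13,14,15}
step 16: eval (v0 < (4 + (tid // 2))) {0,1,2,3,4,5,6,7,8,9,10,11,12,13,14,15}
step 17: v3 <- tid                    {0,1,2,3,4,5,6,7,8,9,10,11,12,13,14,15}
step 18: v0 <- (v0 + 1)               {0,1,2,3,4,5,6,7,8,9,10,11,12,13,14,15}
step 19: eval (v0 < (4 + (tid // 2))) {0,1,2,3,4,5,6,7,8,9,10,11,12,13,14,15}
step 20: v3 <- tid                    {0,1,2,3,4,5,6,7,8,9,10,11,12,13,14,15}
step 21: v0 <- (v0 + 1)               {0,1,2,3,4,5,6,7,8,9,10,11,12,13,14,15}
step 22: eval (v0 < (4 + (tid // 2))) {0,1,2,3,4,5,6,7,8,9,10,11,12,13,14,15}
step 23: v3 <- tid                    {2,3,4,5,6,7,8,9,10,11,12,13,14,15}
step 24: v0 <- (v0 + 1)               {2,3,4,5,6,7,8,9,10,11,12,13,14,15}
step 25: eval (v0 < (4 + (tid // 2))) {2,3,4,5,6,7,8,9,10,11,12,13,14,15}
step 26: v3 <- tid                    {4,5,6,7,8,9,10,11,12,13,14,15}
step 27: v0 <- (v0 + 1)               {4,5,6,7,8,9,10,11,12,13,14,15}
step 28: eval (v0 < (4 + (tid // 2))) {4,5,6,7,8,9,10,11,12,13,14,15}
step 29: v3 <- tid                    {6,7,8,9,10,11,12,13,14,15}
step 30: v0 <- (v0 + 1)               {6,7,8,9,10,11,12,13,14,15}
step 31: eval (v0 < (4 + (tid // 2))) {6,7,8,9,10,11,12,13,14,15}
step 32: v3 <- tid                    {8,9,10,11,12,13,14,15}
step 33: v0 <- (v0 + 1)               {8,9,10,11,12,13,14,15}
step 34: eval (v0 < (4 + (tid // 2))) {8,9,10,11,12,13,14,15}
step 35: v3 <- tid                    {10,11,12,13,14,15}
step 36: v0 <- (v0 + 1)               {10,11,12,13,14,15}
step 37: eval (v0 < (4 + (tid // 2))) {10,11,12,13,14,15}
step 38: v3 <- tid                    {12,13,14,15}
step 39: v0 <- (v0 + 1)               {12,13,14,15}
step 40: eval (v0 < (4 + (tid // 2))) {12,13,14,15}
step 41: v3 <- tid                    {14,15}
step 42: v0 <- (v0 + 1)               {14,15}
step 43: eval (v0 < (4 + (tid // 2))) {14,15}
step 44: v3 <- min((v0 + 3), (v3 + -9)) {0,1,2,3,4,5,6,7,8,9,10,11,12,13,14,15}
step 45: v3 <- min((-9 + v3), (v3 // 5)) {0,1,2,3,4,5,6,7,8,9,10,11,12,13,14,15}
step 46: v0 <- tid                    {0,1,2,3,4,5,6,7,8,9,10,11,12,13,14,15}

Answer: 47 steps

v0: 0,1,2,3,4,5,6,7,8,9,10,11,12,13,14,15
v3: -18,-17,-16,-15,-14,-13,-12,-11,-10,-9,-8,-7,-6,-5,-4,-3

steps = 47; useful = 566; efficiency = 566/752 = 283/376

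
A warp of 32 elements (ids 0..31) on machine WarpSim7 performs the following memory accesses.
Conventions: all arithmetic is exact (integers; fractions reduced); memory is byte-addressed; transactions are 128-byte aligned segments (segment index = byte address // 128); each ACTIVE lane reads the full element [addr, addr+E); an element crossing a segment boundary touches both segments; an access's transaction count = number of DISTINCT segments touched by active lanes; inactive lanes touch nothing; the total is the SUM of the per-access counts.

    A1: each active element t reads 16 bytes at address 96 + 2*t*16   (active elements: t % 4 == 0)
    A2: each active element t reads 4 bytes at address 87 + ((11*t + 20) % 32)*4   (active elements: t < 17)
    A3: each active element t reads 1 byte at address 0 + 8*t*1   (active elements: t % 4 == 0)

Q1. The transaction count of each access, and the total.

A1: 8 transactions
A2: 2 transactions
A3: 2 transactions

Answer: 8,2,2; total 12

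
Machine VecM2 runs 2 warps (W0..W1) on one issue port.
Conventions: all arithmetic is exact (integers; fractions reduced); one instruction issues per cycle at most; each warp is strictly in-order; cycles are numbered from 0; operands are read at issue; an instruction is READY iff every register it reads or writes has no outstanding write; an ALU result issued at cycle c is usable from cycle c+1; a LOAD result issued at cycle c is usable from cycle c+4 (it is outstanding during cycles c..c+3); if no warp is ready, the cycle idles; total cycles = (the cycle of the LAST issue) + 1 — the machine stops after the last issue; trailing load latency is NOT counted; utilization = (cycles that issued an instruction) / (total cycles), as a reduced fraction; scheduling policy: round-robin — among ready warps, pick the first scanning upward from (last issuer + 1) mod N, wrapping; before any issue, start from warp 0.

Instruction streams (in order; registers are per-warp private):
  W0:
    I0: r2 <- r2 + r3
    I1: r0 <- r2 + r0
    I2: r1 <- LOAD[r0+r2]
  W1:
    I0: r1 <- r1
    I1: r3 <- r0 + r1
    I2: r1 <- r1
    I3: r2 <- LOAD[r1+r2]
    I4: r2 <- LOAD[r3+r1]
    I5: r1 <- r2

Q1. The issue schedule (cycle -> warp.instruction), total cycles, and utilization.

cycle 0: W0.I0
cycle 1: W1.I0
cycle 2: W0.I1
cycle 3: W1.I1
cycle 4: W0.I2
cycle 5: W1.I2
cycle 6: W1.I3
cycle 7: idle
cycle 8: idle
cycle 9: idle
cycle 10: W1.I4
cycle 11: idle
cycle 12: idle
cycle 13: idle
cycle 14: W1.I5

Answer: 15 cycles, utilization 3/5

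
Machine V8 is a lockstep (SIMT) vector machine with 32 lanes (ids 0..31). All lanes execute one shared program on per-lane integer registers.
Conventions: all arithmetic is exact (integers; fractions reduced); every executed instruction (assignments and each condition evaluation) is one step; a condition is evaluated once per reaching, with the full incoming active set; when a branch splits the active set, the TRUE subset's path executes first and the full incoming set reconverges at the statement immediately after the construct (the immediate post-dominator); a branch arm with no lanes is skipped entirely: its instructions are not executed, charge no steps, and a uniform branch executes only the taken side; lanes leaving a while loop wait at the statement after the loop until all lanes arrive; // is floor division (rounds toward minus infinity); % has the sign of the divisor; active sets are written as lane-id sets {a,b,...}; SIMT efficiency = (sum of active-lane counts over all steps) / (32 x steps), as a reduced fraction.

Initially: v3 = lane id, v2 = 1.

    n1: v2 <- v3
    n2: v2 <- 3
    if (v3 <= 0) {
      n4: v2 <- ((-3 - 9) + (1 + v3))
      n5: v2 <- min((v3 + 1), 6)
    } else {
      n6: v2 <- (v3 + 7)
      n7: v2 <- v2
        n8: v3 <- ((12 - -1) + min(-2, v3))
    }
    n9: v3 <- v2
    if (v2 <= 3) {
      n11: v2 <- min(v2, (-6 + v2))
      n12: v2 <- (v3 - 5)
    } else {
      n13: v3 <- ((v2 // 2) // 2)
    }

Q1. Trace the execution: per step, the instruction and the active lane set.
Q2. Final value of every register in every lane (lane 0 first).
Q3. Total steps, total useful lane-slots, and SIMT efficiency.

step 0: v2 <- v3                     {0,1,2,3,4,5,6,7,8,9,10,11,12,13,14,15,16,17,18,19,20,21,22,23,24,25,26,27,28,29,30,31}
step 1: v2 <- 3                      {0,1,2,3,4,5,6,7,8,9,10,11,12,13,14,15,16,17,18,19,20,21,22,23,24,25,26,27,28,29,30,31}
step 2: eval (v3 <= 0)               {0,1,2,3,4,5,6,7,8,9,10,11,12,13,14,15,16,17,18,19,20,21,22,23,24,25,26,27,28,29,30,31}
step 3: v2 <- ((-3 - 9) + (1 + v3))  {0}
step 4: v2 <- min((v3 + 1), 6)       {0}
step 5: v2 <- (v3 + 7)               {1,2,3,4,5,6,7,8,9,10,11,12,13,14,15,16,17,18,19,20,21,22,23,24,25,26,27,28,29,30,31}
step 6: v2 <- v2                     {1,2,3,4,5,6,7,8,9,10,11,12,13,14,15,16,17,18,19,20,21,22,23,24,25,26,27,28,29,30,31}
step 7: v3 <- ((12 - -1) + min(-2, v3)) {1,2,3,4,5,6,7,8,9,10,11,12,13,14,15,16,17,18,19,20,21,22,23,24,25,26,27,28,29,30,31}
step 8: v3 <- v2                     {0,1,2,3,4,5,6,7,8,9,10,11,12,13,14,15,16,17,18,19,20,21,22,23,24,25,26,27,28,29,30,31}
step 9: eval (v2 <= 3)               {0,1,2,3,4,5,6,7,8,9,10,11,12,13,14,15,16,17,18,19,20,21,22,23,24,25,26,27,28,29,30,31}
step 10: v2 <- min(v2, (-6 + v2))     {0}
step 11: v2 <- (v3 - 5)               {0}
step 12: v3 <- ((v2 // 2) // 2)       {1,2,3,4,5,6,7,8,9,10,11,12,13,14,15,16,17,18,19,20,21,22,23,24,25,26,27,28,29,30,31}

Answer: 13 steps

v3: 1,2,2,2,2,3,3,3,3,4,4,4,4,5,5,5,5,6,6,6,6,7,7,7,7,8,8,8,8,9,9,9
v2: -4,8,9,10,11,12,13,14,15,16,17,18,19,20,21,22,23,24,25,26,27,28,29,30,31,32,33,34,35,36,37,38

steps = 13; useful = 288; efficiency = 288/416 = 9/13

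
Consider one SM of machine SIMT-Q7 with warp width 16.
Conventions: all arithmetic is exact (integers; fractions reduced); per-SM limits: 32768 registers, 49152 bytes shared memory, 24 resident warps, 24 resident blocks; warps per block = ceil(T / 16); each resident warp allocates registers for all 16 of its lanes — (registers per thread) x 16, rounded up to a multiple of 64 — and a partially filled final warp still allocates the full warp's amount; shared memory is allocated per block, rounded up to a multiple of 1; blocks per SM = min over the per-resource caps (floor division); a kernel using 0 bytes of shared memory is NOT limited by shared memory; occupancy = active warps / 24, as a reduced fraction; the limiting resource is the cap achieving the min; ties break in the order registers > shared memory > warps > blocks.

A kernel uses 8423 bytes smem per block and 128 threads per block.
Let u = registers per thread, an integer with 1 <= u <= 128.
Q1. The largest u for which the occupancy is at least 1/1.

Answer: u = 84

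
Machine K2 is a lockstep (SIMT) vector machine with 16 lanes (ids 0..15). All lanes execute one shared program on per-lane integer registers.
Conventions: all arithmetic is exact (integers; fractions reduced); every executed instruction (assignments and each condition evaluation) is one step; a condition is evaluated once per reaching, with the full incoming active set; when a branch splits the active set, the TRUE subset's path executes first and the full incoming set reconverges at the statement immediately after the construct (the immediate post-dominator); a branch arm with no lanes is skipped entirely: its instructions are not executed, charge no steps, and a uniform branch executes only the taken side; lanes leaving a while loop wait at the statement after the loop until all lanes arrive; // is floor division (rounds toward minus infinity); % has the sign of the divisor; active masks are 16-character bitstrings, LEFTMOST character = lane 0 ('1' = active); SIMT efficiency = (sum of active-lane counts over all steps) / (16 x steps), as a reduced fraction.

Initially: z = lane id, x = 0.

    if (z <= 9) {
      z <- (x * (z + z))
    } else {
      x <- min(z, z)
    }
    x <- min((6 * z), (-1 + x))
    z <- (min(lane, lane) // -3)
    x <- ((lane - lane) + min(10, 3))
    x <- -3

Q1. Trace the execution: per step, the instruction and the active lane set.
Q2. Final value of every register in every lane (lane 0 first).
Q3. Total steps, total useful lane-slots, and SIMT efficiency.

step 0: eval (z <= 9)                1111111111111111
step 1: z <- (x * (z + z))           1111111111000000
step 2: x <- min(z, z)               0000000000111111
step 3: x <- min((6 * z), (-1 + x))  1111111111111111
step 4: z <- (min(lane, lane) // -3) 1111111111111111
step 5: x <- ((lane - lane) + min(10, 3)) 1111111111111111
step 6: x <- -3                      1111111111111111

Answer: 7 steps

z: 0,-1,-1,-1,-2,-2,-2,-3,-3,-3,-4,-4,-4,-5,-5,-5
x: -3,-3,-3,-3,-3,-3,-3,-3,-3,-3,-3,-3,-3,-3,-3,-3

steps = 7; useful = 96; efficiency = 96/112 = 6/7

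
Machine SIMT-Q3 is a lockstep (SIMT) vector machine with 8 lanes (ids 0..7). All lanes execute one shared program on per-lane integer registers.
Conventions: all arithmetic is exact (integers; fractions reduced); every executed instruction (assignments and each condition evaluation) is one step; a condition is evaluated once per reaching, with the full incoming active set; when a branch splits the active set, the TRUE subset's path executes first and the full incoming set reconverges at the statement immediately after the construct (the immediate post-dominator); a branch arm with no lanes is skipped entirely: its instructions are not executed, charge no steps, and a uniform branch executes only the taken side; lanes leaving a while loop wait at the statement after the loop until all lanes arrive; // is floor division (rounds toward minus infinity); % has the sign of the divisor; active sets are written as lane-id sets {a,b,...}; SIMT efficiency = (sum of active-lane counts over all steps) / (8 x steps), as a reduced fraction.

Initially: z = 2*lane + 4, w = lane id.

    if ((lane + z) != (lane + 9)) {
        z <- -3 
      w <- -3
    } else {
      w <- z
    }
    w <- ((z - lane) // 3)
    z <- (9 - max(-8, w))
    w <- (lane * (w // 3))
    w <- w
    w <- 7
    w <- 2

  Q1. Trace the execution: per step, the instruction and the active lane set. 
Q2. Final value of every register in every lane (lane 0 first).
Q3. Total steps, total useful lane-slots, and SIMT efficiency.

step 0: eval ((lane + z) != (lane + 9)) {0,1,2,3,4,5,6,7}
step 1: z <- -3                      {0,1,2,3,4,5,6,7}
step 2: w <- -3                      {0,1,2,3,4,5,6,7}
step 3: w <- ((z - lane) // 3)       {0,1,2,3,4,5,6,7}
step 4: z <- (9 - max(-8, w))        {0,1,2,3,4,5,6,7}
step 5: w <- (lane * (w // 3))       {0,1,2,3,4,5,6,7}
step 6: w <- w                       {0,1,2,3,4,5,6,7}
step 7: w <- 7                       {0,1,2,3,4,5,6,7}
step 8: w <- 2                       {0,1,2,3,4,5,6,7}

Answer: 9 steps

z: 10,11,11,11,12,12,12,13
w: 2,2,2,2,2,2,2,2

steps = 9; useful = 72; efficiency = 72/72 = 1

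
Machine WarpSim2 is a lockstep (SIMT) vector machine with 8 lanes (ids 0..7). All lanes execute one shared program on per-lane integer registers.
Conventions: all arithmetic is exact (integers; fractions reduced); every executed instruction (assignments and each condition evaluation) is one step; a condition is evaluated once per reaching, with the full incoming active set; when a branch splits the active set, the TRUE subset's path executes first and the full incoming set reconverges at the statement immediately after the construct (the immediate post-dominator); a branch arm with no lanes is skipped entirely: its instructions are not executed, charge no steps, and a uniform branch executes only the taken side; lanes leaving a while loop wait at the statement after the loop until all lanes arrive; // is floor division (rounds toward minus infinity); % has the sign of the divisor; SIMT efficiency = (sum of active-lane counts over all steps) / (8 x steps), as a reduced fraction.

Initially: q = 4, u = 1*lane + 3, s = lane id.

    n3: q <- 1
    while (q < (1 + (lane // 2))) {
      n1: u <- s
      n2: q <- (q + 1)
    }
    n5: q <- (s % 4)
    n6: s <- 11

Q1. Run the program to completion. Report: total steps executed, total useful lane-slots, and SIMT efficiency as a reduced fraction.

Answer: 13 steps, 68 useful, 17/26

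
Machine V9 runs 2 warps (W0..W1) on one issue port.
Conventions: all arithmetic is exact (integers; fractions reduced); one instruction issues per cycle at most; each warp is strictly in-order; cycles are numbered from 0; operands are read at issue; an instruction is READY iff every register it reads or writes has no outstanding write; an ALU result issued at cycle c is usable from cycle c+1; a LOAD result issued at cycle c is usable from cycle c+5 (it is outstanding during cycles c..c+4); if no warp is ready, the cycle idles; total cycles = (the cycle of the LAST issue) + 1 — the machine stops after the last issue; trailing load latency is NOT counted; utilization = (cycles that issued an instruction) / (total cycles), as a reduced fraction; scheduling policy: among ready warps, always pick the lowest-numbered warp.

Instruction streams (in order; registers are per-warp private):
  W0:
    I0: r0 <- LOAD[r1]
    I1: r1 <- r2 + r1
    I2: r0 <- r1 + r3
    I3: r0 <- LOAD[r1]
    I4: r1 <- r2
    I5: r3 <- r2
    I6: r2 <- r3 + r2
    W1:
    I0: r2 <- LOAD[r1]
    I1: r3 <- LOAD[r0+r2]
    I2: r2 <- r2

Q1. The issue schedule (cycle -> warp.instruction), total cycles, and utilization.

cycle 0: W0.I0
cycle 1: W0.I1
cycle 2: W1.I0
cycle 3: idle
cycle 4: idle
cycle 5: W0.I2
cycle 6: W0.I3
cycle 7: W0.I4
cycle 8: W0.I5
cycle 9: W0.I6
cycle 10: W1.I1
cycle 11: W1.I2

Answer: 12 cycles, utilization 5/6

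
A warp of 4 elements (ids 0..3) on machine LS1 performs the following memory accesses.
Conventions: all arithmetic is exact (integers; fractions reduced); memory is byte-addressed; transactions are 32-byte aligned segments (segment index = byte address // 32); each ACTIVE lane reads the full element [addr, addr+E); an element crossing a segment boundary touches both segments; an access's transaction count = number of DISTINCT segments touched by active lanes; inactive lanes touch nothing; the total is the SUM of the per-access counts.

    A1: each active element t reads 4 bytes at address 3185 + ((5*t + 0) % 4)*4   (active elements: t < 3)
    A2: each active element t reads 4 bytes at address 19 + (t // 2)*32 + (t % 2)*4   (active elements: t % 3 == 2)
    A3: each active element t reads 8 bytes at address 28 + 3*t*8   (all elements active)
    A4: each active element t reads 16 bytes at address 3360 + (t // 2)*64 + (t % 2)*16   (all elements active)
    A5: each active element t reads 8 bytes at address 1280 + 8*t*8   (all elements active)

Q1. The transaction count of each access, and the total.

A1: 1 transaction
A2: 1 transaction
A3: 4 transactions
A4: 2 transactions
A5: 4 transactions

Answer: 1,1,4,2,4; total 12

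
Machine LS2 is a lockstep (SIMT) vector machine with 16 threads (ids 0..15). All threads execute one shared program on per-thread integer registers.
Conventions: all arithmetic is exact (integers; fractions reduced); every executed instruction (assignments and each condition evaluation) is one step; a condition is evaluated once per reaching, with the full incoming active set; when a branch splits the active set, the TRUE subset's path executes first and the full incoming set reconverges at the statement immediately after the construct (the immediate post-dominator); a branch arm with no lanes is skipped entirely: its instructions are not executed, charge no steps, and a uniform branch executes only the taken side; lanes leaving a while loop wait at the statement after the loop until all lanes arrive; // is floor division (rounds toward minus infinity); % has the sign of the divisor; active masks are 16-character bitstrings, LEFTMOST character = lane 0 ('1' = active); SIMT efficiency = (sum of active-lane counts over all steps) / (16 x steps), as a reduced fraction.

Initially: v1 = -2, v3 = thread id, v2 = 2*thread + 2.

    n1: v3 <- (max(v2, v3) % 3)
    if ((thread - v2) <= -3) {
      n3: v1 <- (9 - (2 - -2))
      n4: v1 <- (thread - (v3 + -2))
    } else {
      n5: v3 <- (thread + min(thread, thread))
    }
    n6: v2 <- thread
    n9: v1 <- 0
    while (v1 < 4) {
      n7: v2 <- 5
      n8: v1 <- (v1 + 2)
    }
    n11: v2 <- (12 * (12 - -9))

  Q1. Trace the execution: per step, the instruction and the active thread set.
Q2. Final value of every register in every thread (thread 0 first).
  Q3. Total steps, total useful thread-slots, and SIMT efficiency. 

step 0: v3 <- (max(v2, v3) % 3)      1111111111111111
step 1: eval ((thread - v2) <= -3)   1111111111111111
step 2: v1 <- (9 - (2 - -2))         0111111111111111
step 3: v1 <- (thread - (v3 + -2))   0111111111111111
step 4: v3 <- (thread + min(thread, thread)) 1000000000000000
step 5: v2 <- thread                 1111111111111111
step 6: v1 <- 0                      1111111111111111
step 7: eval (v1 < 4)                1111111111111111
step 8: v2 <- 5                      1111111111111111
step 9: v1 <- (v1 + 2)               1111111111111111
step 10: eval (v1 < 4)                1111111111111111
step 11: v2 <- 5                      1111111111111111
step 12: v1 <- (v1 + 2)               1111111111111111
step 13: eval (v1 < 4)                1111111111111111
step 14: v2 <- (12 * (12 - -9))       1111111111111111

Answer: 15 steps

v1: 4,4,4,4,4,4,4,4,4,4,4,4,4,4,4,4
v3: 0,1,0,2,1,0,2,1,0,2,1,0,2,1,0,2
v2: 252,252,252,252,252,252,252,252,252,252,252,252,252,252,252,252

steps = 15; useful = 223; efficiency = 223/240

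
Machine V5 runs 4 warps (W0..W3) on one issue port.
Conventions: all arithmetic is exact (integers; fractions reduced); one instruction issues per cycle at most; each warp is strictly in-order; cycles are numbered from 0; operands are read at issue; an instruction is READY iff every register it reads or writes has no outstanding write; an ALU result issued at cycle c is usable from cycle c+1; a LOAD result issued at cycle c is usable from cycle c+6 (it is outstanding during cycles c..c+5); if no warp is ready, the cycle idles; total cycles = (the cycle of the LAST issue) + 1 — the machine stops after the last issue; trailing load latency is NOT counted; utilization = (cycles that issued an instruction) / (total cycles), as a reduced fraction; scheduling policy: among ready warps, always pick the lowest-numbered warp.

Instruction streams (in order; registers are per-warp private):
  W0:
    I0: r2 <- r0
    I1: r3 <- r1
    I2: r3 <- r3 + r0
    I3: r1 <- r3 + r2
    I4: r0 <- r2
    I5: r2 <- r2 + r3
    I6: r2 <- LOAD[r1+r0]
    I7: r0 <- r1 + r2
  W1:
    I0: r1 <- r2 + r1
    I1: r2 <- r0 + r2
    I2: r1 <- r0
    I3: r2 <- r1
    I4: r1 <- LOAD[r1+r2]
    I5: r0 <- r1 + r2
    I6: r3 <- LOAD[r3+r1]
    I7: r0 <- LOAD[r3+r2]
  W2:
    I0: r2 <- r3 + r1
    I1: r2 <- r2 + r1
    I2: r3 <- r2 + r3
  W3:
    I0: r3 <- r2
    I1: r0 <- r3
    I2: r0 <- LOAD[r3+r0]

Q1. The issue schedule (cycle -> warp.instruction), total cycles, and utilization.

cycle 0: W0.I0
cycle 1: W0.I1
cycle 2: W0.I2
cycle 3: W0.I3
cycle 4: W0.I4
cycle 5: W0.I5
cycle 6: W0.I6
cycle 7: W1.I0
cycle 8: W1.I1
cycle 9: W1.I2
cycle 10: W1.I3
cycle 11: W1.I4
cycle 12: W0.I7
cycle 13: W2.I0
cycle 14: W2.I1
cycle 15: W2.I2
cycle 16: W3.I0
cycle 17: W1.I5
cycle 18: W1.I6
cycle 19: W3.I1
cycle 20: W3.I2
cycle 21: idle
cycle 22: idle
cycle 23: idle
cycle 24: W1.I7

Answer: 25 cycles, utilization 22/25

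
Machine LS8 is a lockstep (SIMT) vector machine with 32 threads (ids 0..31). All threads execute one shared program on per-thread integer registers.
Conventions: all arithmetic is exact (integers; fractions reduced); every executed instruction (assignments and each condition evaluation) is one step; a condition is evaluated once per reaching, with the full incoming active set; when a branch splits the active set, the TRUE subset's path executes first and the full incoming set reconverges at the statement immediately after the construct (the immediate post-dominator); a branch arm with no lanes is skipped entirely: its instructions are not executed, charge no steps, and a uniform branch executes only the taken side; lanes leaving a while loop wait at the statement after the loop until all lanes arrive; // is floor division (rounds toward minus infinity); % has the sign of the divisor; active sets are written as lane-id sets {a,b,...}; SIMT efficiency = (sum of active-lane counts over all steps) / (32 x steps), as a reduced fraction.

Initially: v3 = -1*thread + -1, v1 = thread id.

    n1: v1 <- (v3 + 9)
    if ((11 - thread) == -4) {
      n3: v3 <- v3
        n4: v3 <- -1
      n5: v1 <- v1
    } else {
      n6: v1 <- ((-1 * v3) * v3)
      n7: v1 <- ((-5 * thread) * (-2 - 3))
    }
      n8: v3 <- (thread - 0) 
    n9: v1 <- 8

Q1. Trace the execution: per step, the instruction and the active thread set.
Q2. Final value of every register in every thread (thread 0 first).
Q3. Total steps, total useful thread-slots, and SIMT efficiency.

step 0: v1 <- (v3 + 9)               {0,1,2,3,4,5,6,7,8,9,10,11,12,13,14,15,16,17,18,19,20,21,22,23,24,25,26,27,28,29,30,31}
step 1: eval ((11 - thread) == -4)   {0,1,2,3,4,5,6,7,8,9,10,11,12,13,14,15,16,17,18,19,20,21,22,23,24,25,26,27,28,29,30,31}
step 2: v3 <- v3                     {15}
step 3: v3 <- -1                     {15}
step 4: v1 <- v1                     {15}
step 5: v1 <- ((-1 * v3) * v3)       {0,1,2,3,4,5,6,7,8,9,10,11,12,13,14,16,17,18,19,20,21,22,23,24,25,26,27,28,29,30,31}
step 6: v1 <- ((-5 * thread) * (-2 - 3)) {0,1,2,3,4,5,6,7,8,9,10,11,12,13,14,16,17,18,19,20,21,22,23,24,25,26,27,28,29,30,31}
step 7: v3 <- (thread - 0)           {0,1,2,3,4,5,6,7,8,9,10,11,12,13,14,15,16,17,18,19,20,21,22,23,24,25,26,27,28,29,30,31}
step 8: v1 <- 8                      {0,1,2,3,4,5,6,7,8,9,10,11,12,13,14,15,16,17,18,19,20,21,22,23,24,25,26,27,28,29,30,31}

Answer: 9 steps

v3: 0,1,2,3,4,5,6,7,8,9,10,11,12,13,14,15,16,17,18,19,20,21,22,23,24,25,26,27,28,29,30,31
v1: 8,8,8,8,8,8,8,8,8,8,8,8,8,8,8,8,8,8,8,8,8,8,8,8,8,8,8,8,8,8,8,8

steps = 9; useful = 193; efficiency = 193/288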